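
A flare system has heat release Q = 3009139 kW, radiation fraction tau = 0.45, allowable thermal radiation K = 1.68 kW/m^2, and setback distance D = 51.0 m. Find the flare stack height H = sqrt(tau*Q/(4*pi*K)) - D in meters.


tau*Q/(4*pi*K) = 0.45 * 3009139 / (4 * pi * 1.68) = 64141
sqrt(64141) = 253.261
H = 253.261 - 51.0 = 202.3

202.3 m


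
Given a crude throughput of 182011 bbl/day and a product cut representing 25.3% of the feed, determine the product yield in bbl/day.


Crude throughput = 182011 bbl/day
Fraction yield = 25.3%
yield = throughput * fraction / 100
yield = 182011 * 25.3 / 100 = 46048.783

46048.783 bbl/day


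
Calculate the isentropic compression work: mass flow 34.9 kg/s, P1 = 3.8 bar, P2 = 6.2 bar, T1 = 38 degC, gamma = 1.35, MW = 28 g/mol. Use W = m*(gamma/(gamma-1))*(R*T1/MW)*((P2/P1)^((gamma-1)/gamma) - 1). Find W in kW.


Isentropic work: W = m*(gamma/(gamma-1))*(R*T1/MW)*((P2/P1)^((gamma-1)/gamma) - 1)
T1 = 38 + 273.15 = 311.15 K
Pressure ratio = 6.2 / 3.8 = 1.63158
Exponent = (1.35 - 1)/1.35 = 0.259259
(P2/P1)^exp - 1 = 1.63158^0.259259 - 1 = 0.135326
W = 34.9 * 1.35 / 0.35 * 8.314 * 311.15 / 28 * 0.135326 = 1683

1683 kW


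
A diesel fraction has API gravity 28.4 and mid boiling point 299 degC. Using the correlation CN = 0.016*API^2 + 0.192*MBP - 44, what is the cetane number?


CN = 0.016 * 28.4^2 + 0.192 * 299 - 44
CN = 12.90496 + 57.408 - 44 = 26.31296

26.31296


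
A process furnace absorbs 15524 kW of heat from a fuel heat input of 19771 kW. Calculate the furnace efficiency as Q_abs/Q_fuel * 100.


Furnace efficiency = Q_absorbed / Q_fuel * 100
= 15524 / 19771 * 100 = 78.52

78.52 %


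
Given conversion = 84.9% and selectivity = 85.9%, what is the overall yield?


Overall yield = conversion (%) * selectivity (%) / 100
Conversion = 84.9%, Selectivity = 85.9%
Y = 84.9 * 85.9 / 100
= 72.9291 %

72.9291 %


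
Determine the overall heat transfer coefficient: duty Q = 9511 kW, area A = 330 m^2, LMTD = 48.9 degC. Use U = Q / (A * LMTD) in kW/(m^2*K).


From Q = U*A*LMTD, U = Q / (A * LMTD)
U = 9511 / (330 * 48.9) = 9511 / 16137 = 0.5894

0.5894 kW/(m^2*K)


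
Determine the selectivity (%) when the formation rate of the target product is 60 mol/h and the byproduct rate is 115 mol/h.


Selectivity = desired / (desired + undesired) * 100
Total products = 60 + 115 = 175 mol/h
S = 60 / 175 * 100
= 0.3429 * 100
= 34.29 %

34.29 %


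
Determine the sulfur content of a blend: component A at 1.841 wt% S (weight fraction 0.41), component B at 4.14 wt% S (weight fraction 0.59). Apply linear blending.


Linear sulfur blending: S_blend = x1*S1 + x2*S2
Contribution 1: 0.41 * 1.841 = 0.75481 wt%
Contribution 2: 0.59 * 4.14 = 2.4426 wt%
S_blend = 0.75481 + 2.4426 = 3.19741

3.19741 wt%


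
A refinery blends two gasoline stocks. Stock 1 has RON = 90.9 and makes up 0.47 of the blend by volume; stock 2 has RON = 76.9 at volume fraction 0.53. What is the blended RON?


Linear blending: RON_blend = sum(vi * RONi)
Contribution 1: 0.47 * 90.9 = 42.723
Contribution 2: 0.53 * 76.9 = 40.757
RON_blend = 42.723 + 40.757 = 83.48

83.48


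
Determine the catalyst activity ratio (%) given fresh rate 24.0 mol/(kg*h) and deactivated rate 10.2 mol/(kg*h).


Activity (%) = (rate_used / rate_fresh) * 100
rate_used = 10.2, rate_fresh = 24.0
= (10.2 / 24.0) * 100
= 0.4250 * 100 = 42.50

42.50 %


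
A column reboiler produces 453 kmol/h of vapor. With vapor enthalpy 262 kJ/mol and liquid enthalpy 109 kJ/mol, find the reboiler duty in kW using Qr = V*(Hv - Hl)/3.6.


Qr = 453 * (262 - 109) / 3.6 = 453 * 153 / 3.6 = 19250

19250 kW


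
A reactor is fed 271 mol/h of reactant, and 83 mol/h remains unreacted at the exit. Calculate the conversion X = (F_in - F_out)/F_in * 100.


X = (F_in - F_out) / F_in * 100
Moles reacted = 271 - 83 = 188
X = 188 / 271 * 100
= 0.6937 * 100
= 69.37 %

69.37 %


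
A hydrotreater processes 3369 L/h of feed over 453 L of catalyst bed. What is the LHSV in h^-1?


LHSV = volumetric feed rate / catalyst volume
= 3369 L/h / 453 L
= 7.437 h^-1

7.437 h^-1


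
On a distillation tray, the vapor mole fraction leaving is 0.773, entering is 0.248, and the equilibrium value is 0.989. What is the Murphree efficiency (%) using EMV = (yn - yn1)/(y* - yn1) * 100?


Murphree vapor efficiency: EMV = (y_n - y_(n-1)) / (y*_n - y_(n-1)) * 100
EMV = (0.773 - 0.248) / (0.989 - 0.248) * 100 = 0.525 / 0.741 * 100 = 70.85

70.85 %


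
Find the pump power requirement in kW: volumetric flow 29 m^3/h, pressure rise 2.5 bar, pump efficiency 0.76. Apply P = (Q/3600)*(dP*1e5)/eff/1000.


Q = 29 / 3600 = 0.00805556 m^3/s
P = 0.00805556 * (2.5 * 1e5) / 0.76 / 1000 = 2.650

2.650 kW


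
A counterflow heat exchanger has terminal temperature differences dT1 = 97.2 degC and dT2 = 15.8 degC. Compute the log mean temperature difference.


LMTD = (dT1 - dT2) / ln(dT1/dT2)
= (97.2 - 15.8) / ln(97.2 / 15.8) = 81.4 / 1.81676 = 44.81

44.81 degC


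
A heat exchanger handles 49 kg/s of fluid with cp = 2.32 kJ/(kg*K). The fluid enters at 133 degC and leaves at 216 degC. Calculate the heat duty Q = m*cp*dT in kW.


Q = m_dot * cp * delta_T
delta_T = 216 - 133 = 83 K
Q = 49 * 2.32 * 83
= 113.68 * 83
= 9435.44 kW

9435.44 kW


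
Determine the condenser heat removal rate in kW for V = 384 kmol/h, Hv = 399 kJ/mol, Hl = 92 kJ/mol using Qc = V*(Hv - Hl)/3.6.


Qc = 384 * (399 - 92) / 3.6 = 384 * 307 / 3.6 = 32750

32750 kW


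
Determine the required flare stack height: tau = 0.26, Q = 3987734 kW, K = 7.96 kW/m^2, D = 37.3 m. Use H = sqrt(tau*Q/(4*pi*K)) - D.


tau*Q/(4*pi*K) = 0.26 * 3987734 / (4 * pi * 7.96) = 10365.2
sqrt(10365.2) = 101.81
H = 101.81 - 37.3 = 64.51

64.51 m


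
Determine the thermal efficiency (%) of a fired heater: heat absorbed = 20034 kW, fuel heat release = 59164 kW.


Furnace efficiency = Q_absorbed / Q_fuel * 100
= 20034 / 59164 * 100 = 33.86

33.86 %


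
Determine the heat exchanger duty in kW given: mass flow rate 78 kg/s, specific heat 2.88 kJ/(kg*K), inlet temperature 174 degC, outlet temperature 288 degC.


Q = m_dot * cp * delta_T
delta_T = 288 - 174 = 114 K
Q = 78 * 2.88 * 114
= 224.64 * 114
= 25608.96 kW

25608.96 kW


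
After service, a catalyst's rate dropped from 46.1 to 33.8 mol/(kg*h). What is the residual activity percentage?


Activity (%) = (rate_used / rate_fresh) * 100
rate_used = 33.8, rate_fresh = 46.1
= (33.8 / 46.1) * 100
= 0.7332 * 100 = 73.32

73.32 %


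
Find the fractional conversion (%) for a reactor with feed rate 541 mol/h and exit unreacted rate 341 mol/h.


X = (F_in - F_out) / F_in * 100
Moles reacted = 541 - 341 = 200
X = 200 / 541 * 100
= 0.3697 * 100
= 36.97 %

36.97 %


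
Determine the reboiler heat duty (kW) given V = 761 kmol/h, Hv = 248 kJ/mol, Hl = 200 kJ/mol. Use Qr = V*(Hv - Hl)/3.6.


Qr = 761 * (248 - 200) / 3.6 = 761 * 48 / 3.6 = 10150

10150 kW


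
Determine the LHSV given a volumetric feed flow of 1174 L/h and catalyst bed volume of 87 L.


LHSV = volumetric feed rate / catalyst volume
= 1174 L/h / 87 L
= 13.49 h^-1

13.49 h^-1


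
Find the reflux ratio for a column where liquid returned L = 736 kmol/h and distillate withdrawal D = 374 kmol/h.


Reflux ratio definition: R = L / D (liquid returned / distillate withdrawn)
L = 736 kmol/h, D = 374 kmol/h
R = 736 / 374 = 1.968

1.968


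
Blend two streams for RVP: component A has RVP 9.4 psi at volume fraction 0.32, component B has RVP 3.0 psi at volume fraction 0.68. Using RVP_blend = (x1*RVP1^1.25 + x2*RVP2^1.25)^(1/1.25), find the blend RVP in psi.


Chevron index: RVP_blend = (sum xi*RVPi^1.25)^(1/1.25)
RVP^1.25 terms: 0.32 * 9.4^1.25 + 0.68 * 3.0^1.25 = 7.95175
RVP_blend = 7.95175^(1/1.25) = 5.253

5.253 psi


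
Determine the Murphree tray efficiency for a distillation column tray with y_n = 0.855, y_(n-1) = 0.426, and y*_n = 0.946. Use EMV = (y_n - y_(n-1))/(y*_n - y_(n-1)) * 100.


Murphree vapor efficiency: EMV = (y_n - y_(n-1)) / (y*_n - y_(n-1)) * 100
EMV = (0.855 - 0.426) / (0.946 - 0.426) * 100 = 0.429 / 0.52 * 100 = 82.50

82.50 %


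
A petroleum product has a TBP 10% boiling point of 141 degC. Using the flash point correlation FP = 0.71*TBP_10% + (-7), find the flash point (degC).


FP = 0.71 * 141 + (-7) = 93.11

93.11 degC


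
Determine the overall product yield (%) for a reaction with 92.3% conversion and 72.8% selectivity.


Overall yield = conversion (%) * selectivity (%) / 100
Conversion = 92.3%, Selectivity = 72.8%
Y = 92.3 * 72.8 / 100
= 67.1944 %

67.1944 %


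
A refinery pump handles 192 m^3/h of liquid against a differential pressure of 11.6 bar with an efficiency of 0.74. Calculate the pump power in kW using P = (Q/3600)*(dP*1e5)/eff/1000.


Q = 192 / 3600 = 0.0533333 m^3/s
P = 0.0533333 * (11.6 * 1e5) / 0.74 / 1000 = 83.60

83.60 kW


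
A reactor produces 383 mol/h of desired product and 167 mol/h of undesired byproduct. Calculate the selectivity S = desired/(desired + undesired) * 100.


Selectivity = desired / (desired + undesired) * 100
Total products = 383 + 167 = 550 mol/h
S = 383 / 550 * 100
= 0.6964 * 100
= 69.64 %

69.64 %


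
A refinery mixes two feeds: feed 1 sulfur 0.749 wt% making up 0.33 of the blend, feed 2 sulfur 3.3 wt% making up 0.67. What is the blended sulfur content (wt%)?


Linear sulfur blending: S_blend = x1*S1 + x2*S2
Contribution 1: 0.33 * 0.749 = 0.24717 wt%
Contribution 2: 0.67 * 3.3 = 2.211 wt%
S_blend = 0.24717 + 2.211 = 2.45817

2.45817 wt%


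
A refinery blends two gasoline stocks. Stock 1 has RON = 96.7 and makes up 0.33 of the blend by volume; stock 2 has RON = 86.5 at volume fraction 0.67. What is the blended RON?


Linear blending: RON_blend = sum(vi * RONi)
Contribution 1: 0.33 * 96.7 = 31.911
Contribution 2: 0.67 * 86.5 = 57.955
RON_blend = 31.911 + 57.955 = 89.866

89.866


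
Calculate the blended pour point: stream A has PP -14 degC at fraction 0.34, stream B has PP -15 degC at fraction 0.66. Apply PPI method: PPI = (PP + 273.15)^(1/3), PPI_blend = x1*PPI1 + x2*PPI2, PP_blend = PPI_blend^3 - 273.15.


PPI_1 = (-14 + 273.15)^(1/3) = 6.375541
PPI_2 = (-15 + 273.15)^(1/3) = 6.36733
PPI_blend = 0.34 * 6.375541 + 0.66 * 6.36733 = 6.370122
PP_blend = 6.370122^3 - 273.15 = 258.4897 - 273.15 = -14.66

-14.66 degC


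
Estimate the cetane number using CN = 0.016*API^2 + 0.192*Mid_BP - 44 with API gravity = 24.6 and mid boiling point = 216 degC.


CN = 0.016 * 24.6^2 + 0.192 * 216 - 44
CN = 9.68256 + 41.472 - 44 = 7.15456

7.15456


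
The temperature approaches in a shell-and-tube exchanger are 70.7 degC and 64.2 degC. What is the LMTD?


LMTD = (dT1 - dT2) / ln(dT1/dT2)
= (70.7 - 64.2) / ln(70.7 / 64.2) = 6.5 / 0.0964424 = 67.40

67.40 degC


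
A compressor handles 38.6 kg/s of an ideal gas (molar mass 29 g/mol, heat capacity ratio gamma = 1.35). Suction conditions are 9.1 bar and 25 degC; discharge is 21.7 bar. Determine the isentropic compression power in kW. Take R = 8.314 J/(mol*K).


Isentropic work: W = m*(gamma/(gamma-1))*(R*T1/MW)*((P2/P1)^((gamma-1)/gamma) - 1)
T1 = 25 + 273.15 = 298.15 K
Pressure ratio = 21.7 / 9.1 = 2.38462
Exponent = (1.35 - 1)/1.35 = 0.259259
(P2/P1)^exp - 1 = 2.38462^0.259259 - 1 = 0.252706
W = 38.6 * 1.35 / 0.35 * 8.314 * 298.15 / 29 * 0.252706 = 3216

3216 kW


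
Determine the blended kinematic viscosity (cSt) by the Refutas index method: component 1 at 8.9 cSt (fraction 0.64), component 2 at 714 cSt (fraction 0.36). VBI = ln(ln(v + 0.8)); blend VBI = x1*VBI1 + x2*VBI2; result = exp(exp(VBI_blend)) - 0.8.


Refutas method: VBN_i = 14.534*ln(ln(visc_i + 0.8)) + 10.975, blended linearly by mass fraction; since VBN is linear in VBI_i = ln(ln(visc_i + 0.8)) and the fractions sum to 1, blend VBI directly: visc = exp(exp(VBI_blend)) - 0.8
VBI_1 = ln(ln(8.9 + 0.8)) = 0.820716
VBI_2 = ln(ln(714 + 0.8)) = 1.88282
VBI_blend = 0.64 * 0.820716 + 0.36 * 1.88282 = 1.20307
visc_blend = exp(exp(1.20307)) - 0.8 = 27.15

27.15 cSt


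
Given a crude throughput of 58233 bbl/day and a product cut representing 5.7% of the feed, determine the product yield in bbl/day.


Crude throughput = 58233 bbl/day
Fraction yield = 5.7%
yield = throughput * fraction / 100
yield = 58233 * 5.7 / 100 = 3319.281

3319.281 bbl/day


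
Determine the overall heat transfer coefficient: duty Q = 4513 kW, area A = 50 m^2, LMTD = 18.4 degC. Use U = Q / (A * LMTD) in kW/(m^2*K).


From Q = U*A*LMTD, U = Q / (A * LMTD)
U = 4513 / (50 * 18.4) = 4513 / 920 = 4.905

4.905 kW/(m^2*K)


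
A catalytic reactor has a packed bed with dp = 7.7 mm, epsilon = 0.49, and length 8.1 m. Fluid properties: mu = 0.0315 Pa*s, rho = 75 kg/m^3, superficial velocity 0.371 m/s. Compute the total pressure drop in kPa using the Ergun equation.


dp = 7.7 mm = 0.0077 m
Viscous term = 150*0.0315*0.371*(1-0.49)^2 / (0.0077^2*0.49^3) = 65365.2
Inertial term = 1.75*75*0.371^2*(1-0.49) / (0.0077*0.49^3) = 10170.4
dP/L = 65365.2 + 10170.4 = 75535.6 Pa/m
dP = 75535.6 * 8.1 / 1000 = 611.8 kPa

611.8 kPa


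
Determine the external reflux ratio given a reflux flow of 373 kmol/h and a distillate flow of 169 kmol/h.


Reflux ratio definition: R = L / D (liquid returned / distillate withdrawn)
L = 373 kmol/h, D = 169 kmol/h
R = 373 / 169 = 2.207

2.207


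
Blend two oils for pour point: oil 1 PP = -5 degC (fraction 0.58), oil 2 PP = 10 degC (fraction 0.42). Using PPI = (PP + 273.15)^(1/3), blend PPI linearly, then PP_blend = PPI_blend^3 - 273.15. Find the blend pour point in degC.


PPI_1 = (-5 + 273.15)^(1/3) = 6.448508
PPI_2 = (10 + 273.15)^(1/3) = 6.566574
PPI_blend = 0.58 * 6.448508 + 0.42 * 6.566574 = 6.498096
PP_blend = 6.498096^3 - 273.15 = 274.3837 - 273.15 = 1.23

1.23 degC


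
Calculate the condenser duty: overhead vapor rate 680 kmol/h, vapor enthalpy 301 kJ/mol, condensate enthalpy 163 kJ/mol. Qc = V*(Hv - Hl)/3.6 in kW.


Qc = 680 * (301 - 163) / 3.6 = 680 * 138 / 3.6 = 26070

26070 kW


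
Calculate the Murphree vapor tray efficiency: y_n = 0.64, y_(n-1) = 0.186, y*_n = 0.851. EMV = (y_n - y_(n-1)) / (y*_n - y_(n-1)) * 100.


Murphree vapor efficiency: EMV = (y_n - y_(n-1)) / (y*_n - y_(n-1)) * 100
EMV = (0.64 - 0.186) / (0.851 - 0.186) * 100 = 0.454 / 0.665 * 100 = 68.27

68.27 %


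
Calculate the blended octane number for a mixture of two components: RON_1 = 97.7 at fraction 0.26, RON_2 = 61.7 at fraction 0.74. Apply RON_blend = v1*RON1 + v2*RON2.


Linear blending: RON_blend = sum(vi * RONi)
Contribution 1: 0.26 * 97.7 = 25.402
Contribution 2: 0.74 * 61.7 = 45.658
RON_blend = 25.402 + 45.658 = 71.06

71.06


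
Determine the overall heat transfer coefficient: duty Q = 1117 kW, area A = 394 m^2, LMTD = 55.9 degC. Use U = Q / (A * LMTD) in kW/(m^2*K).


From Q = U*A*LMTD, U = Q / (A * LMTD)
U = 1117 / (394 * 55.9) = 1117 / 22024.6 = 0.05072

0.05072 kW/(m^2*K)


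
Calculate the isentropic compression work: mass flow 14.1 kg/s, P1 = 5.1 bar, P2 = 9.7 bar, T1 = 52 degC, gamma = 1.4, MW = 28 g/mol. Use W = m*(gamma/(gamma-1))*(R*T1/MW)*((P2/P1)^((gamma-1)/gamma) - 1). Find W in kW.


Isentropic work: W = m*(gamma/(gamma-1))*(R*T1/MW)*((P2/P1)^((gamma-1)/gamma) - 1)
T1 = 52 + 273.15 = 325.15 K
Pressure ratio = 9.7 / 5.1 = 1.90196
Exponent = (1.4 - 1)/1.4 = 0.285714
(P2/P1)^exp - 1 = 1.90196^0.285714 - 1 = 0.201633
W = 14.1 * 1.4 / 0.4 * 8.314 * 325.15 / 28 * 0.201633 = 960.7

960.7 kW


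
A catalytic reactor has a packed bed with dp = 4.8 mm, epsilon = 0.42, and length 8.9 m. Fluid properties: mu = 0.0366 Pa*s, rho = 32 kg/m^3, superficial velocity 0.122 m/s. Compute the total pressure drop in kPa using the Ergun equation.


dp = 4.8 mm = 0.0048 m
Viscous term = 150*0.0366*0.122*(1-0.42)^2 / (0.0048^2*0.42^3) = 131995
Inertial term = 1.75*32*0.122^2*(1-0.42) / (0.0048*0.42^3) = 1359.4
dP/L = 131995 + 1359.4 = 133354 Pa/m
dP = 133354 * 8.9 / 1000 = 1187 kPa

1187 kPa


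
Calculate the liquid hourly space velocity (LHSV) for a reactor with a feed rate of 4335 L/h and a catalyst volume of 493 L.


LHSV = volumetric feed rate / catalyst volume
= 4335 L/h / 493 L
= 8.793 h^-1

8.793 h^-1


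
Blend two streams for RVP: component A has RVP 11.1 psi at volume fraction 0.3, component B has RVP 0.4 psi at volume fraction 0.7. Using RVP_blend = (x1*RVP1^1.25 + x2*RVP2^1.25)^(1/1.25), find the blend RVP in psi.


Chevron index: RVP_blend = (sum xi*RVPi^1.25)^(1/1.25)
RVP^1.25 terms: 0.3 * 11.1^1.25 + 0.7 * 0.4^1.25 = 6.30088
RVP_blend = 6.30088^(1/1.25) = 4.360

4.360 psi


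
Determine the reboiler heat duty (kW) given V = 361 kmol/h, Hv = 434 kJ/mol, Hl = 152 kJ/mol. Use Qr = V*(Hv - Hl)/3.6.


Qr = 361 * (434 - 152) / 3.6 = 361 * 282 / 3.6 = 28280

28280 kW


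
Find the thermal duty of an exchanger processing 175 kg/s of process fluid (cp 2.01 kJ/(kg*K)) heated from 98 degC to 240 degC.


Q = m_dot * cp * delta_T
delta_T = 240 - 98 = 142 K
Q = 175 * 2.01 * 142
= 351.75 * 142
= 49948.5 kW

49948.5 kW


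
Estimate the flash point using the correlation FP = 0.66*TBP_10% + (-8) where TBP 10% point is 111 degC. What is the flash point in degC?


FP = 0.66 * 111 + (-8) = 65.26

65.26 degC


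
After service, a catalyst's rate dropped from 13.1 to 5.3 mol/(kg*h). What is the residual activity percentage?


Activity (%) = (rate_used / rate_fresh) * 100
rate_used = 5.3, rate_fresh = 13.1
= (5.3 / 13.1) * 100
= 0.4046 * 100 = 40.46

40.46 %


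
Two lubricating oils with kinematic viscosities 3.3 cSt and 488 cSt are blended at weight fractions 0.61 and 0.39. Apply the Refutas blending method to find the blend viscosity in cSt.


Refutas method: VBN_i = 14.534*ln(ln(visc_i + 0.8)) + 10.975, blended linearly by mass fraction; since VBN is linear in VBI_i = ln(ln(visc_i + 0.8)) and the fractions sum to 1, blend VBI directly: visc = exp(exp(VBI_blend)) - 0.8
VBI_1 = ln(ln(3.3 + 0.8)) = 0.344289
VBI_2 = ln(ln(488 + 0.8)) = 1.82325
VBI_blend = 0.61 * 0.344289 + 0.39 * 1.82325 = 0.921084
visc_blend = exp(exp(0.921084)) - 0.8 = 11.53

11.53 cSt


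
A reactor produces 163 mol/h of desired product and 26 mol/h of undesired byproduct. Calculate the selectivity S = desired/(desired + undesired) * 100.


Selectivity = desired / (desired + undesired) * 100
Total products = 163 + 26 = 189 mol/h
S = 163 / 189 * 100
= 0.8624 * 100
= 86.24 %

86.24 %


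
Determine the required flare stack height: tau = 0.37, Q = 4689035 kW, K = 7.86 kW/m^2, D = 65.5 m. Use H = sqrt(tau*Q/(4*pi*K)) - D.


tau*Q/(4*pi*K) = 0.37 * 4689035 / (4 * pi * 7.86) = 17565.2
sqrt(17565.2) = 132.534
H = 132.534 - 65.5 = 67.03

67.03 m


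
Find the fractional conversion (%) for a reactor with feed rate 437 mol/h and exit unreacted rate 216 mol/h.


X = (F_in - F_out) / F_in * 100
Moles reacted = 437 - 216 = 221
X = 221 / 437 * 100
= 0.5057 * 100
= 50.57 %

50.57 %


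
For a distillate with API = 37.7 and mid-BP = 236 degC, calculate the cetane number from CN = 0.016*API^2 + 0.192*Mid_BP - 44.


CN = 0.016 * 37.7^2 + 0.192 * 236 - 44
CN = 22.74064 + 45.312 - 44 = 24.05264

24.05264


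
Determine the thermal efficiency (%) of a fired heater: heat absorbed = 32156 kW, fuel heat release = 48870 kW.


Furnace efficiency = Q_absorbed / Q_fuel * 100
= 32156 / 48870 * 100 = 65.80

65.80 %


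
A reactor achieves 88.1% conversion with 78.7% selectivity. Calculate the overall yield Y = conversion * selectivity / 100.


Overall yield = conversion (%) * selectivity (%) / 100
Conversion = 88.1%, Selectivity = 78.7%
Y = 88.1 * 78.7 / 100
= 69.3347 %

69.3347 %


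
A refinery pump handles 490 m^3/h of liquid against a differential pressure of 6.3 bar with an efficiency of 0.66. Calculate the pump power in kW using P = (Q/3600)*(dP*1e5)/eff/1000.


Q = 490 / 3600 = 0.136111 m^3/s
P = 0.136111 * (6.3 * 1e5) / 0.66 / 1000 = 129.9

129.9 kW


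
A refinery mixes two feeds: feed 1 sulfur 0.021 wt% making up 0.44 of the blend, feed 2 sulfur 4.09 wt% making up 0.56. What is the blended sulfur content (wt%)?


Linear sulfur blending: S_blend = x1*S1 + x2*S2
Contribution 1: 0.44 * 0.021 = 0.00924 wt%
Contribution 2: 0.56 * 4.09 = 2.2904 wt%
S_blend = 0.00924 + 2.2904 = 2.29964

2.29964 wt%


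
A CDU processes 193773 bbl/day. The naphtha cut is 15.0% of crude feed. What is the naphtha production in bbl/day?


Crude throughput = 193773 bbl/day
Fraction yield = 15.0%
yield = throughput * fraction / 100
yield = 193773 * 15.0 / 100 = 29065.95

29065.95 bbl/day


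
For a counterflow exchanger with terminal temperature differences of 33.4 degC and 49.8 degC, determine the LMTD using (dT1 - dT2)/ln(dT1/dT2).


LMTD = (dT1 - dT2) / ln(dT1/dT2)
= (33.4 - 49.8) / ln(33.4 / 49.8) = -16.4 / -0.399459 = 41.06

41.06 degC


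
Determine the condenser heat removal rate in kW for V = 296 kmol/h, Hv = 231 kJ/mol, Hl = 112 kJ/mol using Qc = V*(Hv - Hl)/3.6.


Qc = 296 * (231 - 112) / 3.6 = 296 * 119 / 3.6 = 9784

9784 kW


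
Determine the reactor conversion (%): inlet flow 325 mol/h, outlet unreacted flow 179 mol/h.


X = (F_in - F_out) / F_in * 100
Moles reacted = 325 - 179 = 146
X = 146 / 325 * 100
= 0.4492 * 100
= 44.92 %

44.92 %


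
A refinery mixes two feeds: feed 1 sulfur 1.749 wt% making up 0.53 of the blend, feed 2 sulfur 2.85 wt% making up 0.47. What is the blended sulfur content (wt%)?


Linear sulfur blending: S_blend = x1*S1 + x2*S2
Contribution 1: 0.53 * 1.749 = 0.92697 wt%
Contribution 2: 0.47 * 2.85 = 1.3395 wt%
S_blend = 0.92697 + 1.3395 = 2.26647

2.26647 wt%


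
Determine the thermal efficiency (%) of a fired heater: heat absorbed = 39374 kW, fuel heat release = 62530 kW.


Furnace efficiency = Q_absorbed / Q_fuel * 100
= 39374 / 62530 * 100 = 62.97

62.97 %


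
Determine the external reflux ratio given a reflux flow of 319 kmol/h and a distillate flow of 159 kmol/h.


Reflux ratio definition: R = L / D (liquid returned / distillate withdrawn)
L = 319 kmol/h, D = 159 kmol/h
R = 319 / 159 = 2.006

2.006


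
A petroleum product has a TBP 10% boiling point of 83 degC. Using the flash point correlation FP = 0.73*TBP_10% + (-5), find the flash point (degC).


FP = 0.73 * 83 + (-5) = 55.59

55.59 degC


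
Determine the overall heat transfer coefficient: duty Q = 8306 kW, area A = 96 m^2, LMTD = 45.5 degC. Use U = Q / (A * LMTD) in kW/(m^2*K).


From Q = U*A*LMTD, U = Q / (A * LMTD)
U = 8306 / (96 * 45.5) = 8306 / 4368 = 1.902

1.902 kW/(m^2*K)


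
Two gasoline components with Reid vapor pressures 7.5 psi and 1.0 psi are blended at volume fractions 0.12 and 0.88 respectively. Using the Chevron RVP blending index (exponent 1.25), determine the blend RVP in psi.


Chevron index: RVP_blend = (sum xi*RVPi^1.25)^(1/1.25)
RVP^1.25 terms: 0.12 * 7.5^1.25 + 0.88 * 1.0^1.25 = 2.36939
RVP_blend = 2.36939^(1/1.25) = 1.994

1.994 psi


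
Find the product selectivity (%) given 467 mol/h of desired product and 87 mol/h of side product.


Selectivity = desired / (desired + undesired) * 100
Total products = 467 + 87 = 554 mol/h
S = 467 / 554 * 100
= 0.8430 * 100
= 84.30 %

84.30 %


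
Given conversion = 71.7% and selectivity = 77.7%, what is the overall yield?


Overall yield = conversion (%) * selectivity (%) / 100
Conversion = 71.7%, Selectivity = 77.7%
Y = 71.7 * 77.7 / 100
= 55.7109 %

55.7109 %


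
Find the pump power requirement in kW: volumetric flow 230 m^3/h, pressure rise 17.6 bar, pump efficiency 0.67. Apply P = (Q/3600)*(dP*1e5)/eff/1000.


Q = 230 / 3600 = 0.0638889 m^3/s
P = 0.0638889 * (17.6 * 1e5) / 0.67 / 1000 = 167.8

167.8 kW


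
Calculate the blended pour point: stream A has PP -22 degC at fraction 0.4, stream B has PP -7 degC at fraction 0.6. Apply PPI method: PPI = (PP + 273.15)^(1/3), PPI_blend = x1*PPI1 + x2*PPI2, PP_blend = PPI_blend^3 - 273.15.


PPI_1 = (-22 + 273.15)^(1/3) = 6.30925
PPI_2 = (-7 + 273.15)^(1/3) = 6.432436
PPI_blend = 0.4 * 6.30925 + 0.6 * 6.432436 = 6.383162
PP_blend = 6.383162^3 - 273.15 = 260.0804 - 273.15 = -13.07

-13.07 degC


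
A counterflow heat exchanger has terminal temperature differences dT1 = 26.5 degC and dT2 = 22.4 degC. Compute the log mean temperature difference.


LMTD = (dT1 - dT2) / ln(dT1/dT2)
= (26.5 - 22.4) / ln(26.5 / 22.4) = 4.1 / 0.168084 = 24.39

24.39 degC


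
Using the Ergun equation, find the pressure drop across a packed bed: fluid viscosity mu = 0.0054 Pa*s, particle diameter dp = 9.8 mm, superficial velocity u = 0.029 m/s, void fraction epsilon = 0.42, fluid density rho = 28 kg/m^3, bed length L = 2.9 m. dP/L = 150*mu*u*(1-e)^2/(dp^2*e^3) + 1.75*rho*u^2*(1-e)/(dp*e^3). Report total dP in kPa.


dp = 9.8 mm = 0.0098 m
Viscous term = 150*0.0054*0.029*(1-0.42)^2 / (0.0098^2*0.42^3) = 1110.55
Inertial term = 1.75*28*0.029^2*(1-0.42) / (0.0098*0.42^3) = 32.919
dP/L = 1110.55 + 32.919 = 1143.47 Pa/m
dP = 1143.47 * 2.9 / 1000 = 3.316 kPa

3.316 kPa


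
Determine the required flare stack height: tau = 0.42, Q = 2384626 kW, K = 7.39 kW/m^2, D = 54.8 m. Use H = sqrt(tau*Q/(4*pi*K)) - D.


tau*Q/(4*pi*K) = 0.42 * 2384626 / (4 * pi * 7.39) = 10784.9
sqrt(10784.9) = 103.85
H = 103.85 - 54.8 = 49.05

49.05 m


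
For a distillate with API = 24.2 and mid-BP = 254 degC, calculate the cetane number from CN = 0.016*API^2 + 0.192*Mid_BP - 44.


CN = 0.016 * 24.2^2 + 0.192 * 254 - 44
CN = 9.37024 + 48.768 - 44 = 14.13824

14.13824


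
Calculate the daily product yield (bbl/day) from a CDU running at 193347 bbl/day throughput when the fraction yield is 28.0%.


Crude throughput = 193347 bbl/day
Fraction yield = 28.0%
yield = throughput * fraction / 100
yield = 193347 * 28.0 / 100 = 54137.16

54137.16 bbl/day


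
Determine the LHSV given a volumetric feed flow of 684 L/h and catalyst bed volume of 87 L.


LHSV = volumetric feed rate / catalyst volume
= 684 L/h / 87 L
= 7.862 h^-1

7.862 h^-1


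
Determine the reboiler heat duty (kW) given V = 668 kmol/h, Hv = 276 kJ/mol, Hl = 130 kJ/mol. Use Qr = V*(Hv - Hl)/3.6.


Qr = 668 * (276 - 130) / 3.6 = 668 * 146 / 3.6 = 27090

27090 kW


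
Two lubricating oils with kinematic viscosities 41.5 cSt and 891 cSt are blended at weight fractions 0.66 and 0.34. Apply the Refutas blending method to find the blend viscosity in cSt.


Refutas method: VBN_i = 14.534*ln(ln(visc_i + 0.8)) + 10.975, blended linearly by mass fraction; since VBN is linear in VBI_i = ln(ln(visc_i + 0.8)) and the fractions sum to 1, blend VBI directly: visc = exp(exp(VBI_blend)) - 0.8
VBI_1 = ln(ln(41.5 + 0.8)) = 1.32036
VBI_2 = ln(ln(891 + 0.8)) = 1.91593
VBI_blend = 0.66 * 1.32036 + 0.34 * 1.91593 = 1.52285
visc_blend = exp(exp(1.52285)) - 0.8 = 97.23

97.23 cSt


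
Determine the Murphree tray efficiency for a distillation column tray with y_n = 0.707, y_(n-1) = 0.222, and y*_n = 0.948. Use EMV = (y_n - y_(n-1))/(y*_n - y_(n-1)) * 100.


Murphree vapor efficiency: EMV = (y_n - y_(n-1)) / (y*_n - y_(n-1)) * 100
EMV = (0.707 - 0.222) / (0.948 - 0.222) * 100 = 0.485 / 0.726 * 100 = 66.80

66.80 %


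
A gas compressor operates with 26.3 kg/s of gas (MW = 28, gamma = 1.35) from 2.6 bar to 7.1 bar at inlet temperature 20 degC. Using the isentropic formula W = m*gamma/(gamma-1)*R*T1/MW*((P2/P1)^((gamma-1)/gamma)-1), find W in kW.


Isentropic work: W = m*(gamma/(gamma-1))*(R*T1/MW)*((P2/P1)^((gamma-1)/gamma) - 1)
T1 = 20 + 273.15 = 293.15 K
Pressure ratio = 7.1 / 2.6 = 2.73077
Exponent = (1.35 - 1)/1.35 = 0.259259
(P2/P1)^exp - 1 = 2.73077^0.259259 - 1 = 0.29751
W = 26.3 * 1.35 / 0.35 * 8.314 * 293.15 / 28 * 0.29751 = 2627

2627 kW


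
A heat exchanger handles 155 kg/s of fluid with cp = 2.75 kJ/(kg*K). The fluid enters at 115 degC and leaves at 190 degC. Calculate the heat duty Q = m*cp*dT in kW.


Q = m_dot * cp * delta_T
delta_T = 190 - 115 = 75 K
Q = 155 * 2.75 * 75
= 426.25 * 75
= 31968.75 kW

31968.75 kW


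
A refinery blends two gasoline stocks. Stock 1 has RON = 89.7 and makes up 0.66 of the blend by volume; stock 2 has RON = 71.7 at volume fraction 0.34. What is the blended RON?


Linear blending: RON_blend = sum(vi * RONi)
Contribution 1: 0.66 * 89.7 = 59.202
Contribution 2: 0.34 * 71.7 = 24.378
RON_blend = 59.202 + 24.378 = 83.58

83.58


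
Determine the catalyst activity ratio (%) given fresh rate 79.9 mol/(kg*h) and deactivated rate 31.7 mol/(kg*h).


Activity (%) = (rate_used / rate_fresh) * 100
rate_used = 31.7, rate_fresh = 79.9
= (31.7 / 79.9) * 100
= 0.3967 * 100 = 39.67

39.67 %


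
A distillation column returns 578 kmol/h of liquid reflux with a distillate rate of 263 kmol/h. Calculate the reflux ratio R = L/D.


Reflux ratio definition: R = L / D (liquid returned / distillate withdrawn)
L = 578 kmol/h, D = 263 kmol/h
R = 578 / 263 = 2.198

2.198


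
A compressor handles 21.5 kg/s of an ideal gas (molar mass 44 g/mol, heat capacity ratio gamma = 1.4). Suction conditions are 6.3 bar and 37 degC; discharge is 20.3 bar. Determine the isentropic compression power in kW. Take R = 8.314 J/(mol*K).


Isentropic work: W = m*(gamma/(gamma-1))*(R*T1/MW)*((P2/P1)^((gamma-1)/gamma) - 1)
T1 = 37 + 273.15 = 310.15 K
Pressure ratio = 20.3 / 6.3 = 3.22222
Exponent = (1.4 - 1)/1.4 = 0.285714
(P2/P1)^exp - 1 = 3.22222^0.285714 - 1 = 0.39697
W = 21.5 * 1.4 / 0.4 * 8.314 * 310.15 / 44 * 0.39697 = 1751

1751 kW


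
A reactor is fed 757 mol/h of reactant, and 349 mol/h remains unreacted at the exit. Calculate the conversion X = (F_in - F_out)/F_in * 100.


X = (F_in - F_out) / F_in * 100
Moles reacted = 757 - 349 = 408
X = 408 / 757 * 100
= 0.5390 * 100
= 53.90 %

53.90 %


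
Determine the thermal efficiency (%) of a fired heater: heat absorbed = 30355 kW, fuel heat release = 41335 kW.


Furnace efficiency = Q_absorbed / Q_fuel * 100
= 30355 / 41335 * 100 = 73.44

73.44 %


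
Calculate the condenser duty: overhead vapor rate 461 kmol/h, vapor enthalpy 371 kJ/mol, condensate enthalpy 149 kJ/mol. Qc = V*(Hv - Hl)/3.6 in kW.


Qc = 461 * (371 - 149) / 3.6 = 461 * 222 / 3.6 = 28430

28430 kW


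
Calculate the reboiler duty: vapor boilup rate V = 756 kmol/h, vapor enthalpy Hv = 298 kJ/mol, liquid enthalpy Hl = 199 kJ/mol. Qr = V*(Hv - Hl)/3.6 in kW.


Qr = 756 * (298 - 199) / 3.6 = 756 * 99 / 3.6 = 20790

20790 kW


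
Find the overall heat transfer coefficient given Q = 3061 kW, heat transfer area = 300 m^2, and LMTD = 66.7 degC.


From Q = U*A*LMTD, U = Q / (A * LMTD)
U = 3061 / (300 * 66.7) = 3061 / 20010 = 0.1530

0.1530 kW/(m^2*K)


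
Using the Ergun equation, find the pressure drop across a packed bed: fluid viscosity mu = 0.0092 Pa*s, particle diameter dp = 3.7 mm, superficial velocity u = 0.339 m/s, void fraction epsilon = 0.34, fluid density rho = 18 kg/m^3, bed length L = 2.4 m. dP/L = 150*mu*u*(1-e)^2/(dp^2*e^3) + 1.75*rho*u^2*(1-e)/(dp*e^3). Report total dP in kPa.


dp = 3.7 mm = 0.0037 m
Viscous term = 150*0.0092*0.339*(1-0.34)^2 / (0.0037^2*0.34^3) = 378727
Inertial term = 1.75*18*0.339^2*(1-0.34) / (0.0037*0.34^3) = 16429.2
dP/L = 378727 + 16429.2 = 395156 Pa/m
dP = 395156 * 2.4 / 1000 = 948.4 kPa

948.4 kPa


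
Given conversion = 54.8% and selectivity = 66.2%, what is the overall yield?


Overall yield = conversion (%) * selectivity (%) / 100
Conversion = 54.8%, Selectivity = 66.2%
Y = 54.8 * 66.2 / 100
= 36.2776 %

36.2776 %


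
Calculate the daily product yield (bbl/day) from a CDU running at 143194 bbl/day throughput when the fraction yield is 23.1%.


Crude throughput = 143194 bbl/day
Fraction yield = 23.1%
yield = throughput * fraction / 100
yield = 143194 * 23.1 / 100 = 33077.814

33077.814 bbl/day


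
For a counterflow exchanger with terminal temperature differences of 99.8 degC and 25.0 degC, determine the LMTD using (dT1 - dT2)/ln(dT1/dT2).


LMTD = (dT1 - dT2) / ln(dT1/dT2)
= (99.8 - 25.0) / ln(99.8 / 25.0) = 74.8 / 1.38429 = 54.03

54.03 degC


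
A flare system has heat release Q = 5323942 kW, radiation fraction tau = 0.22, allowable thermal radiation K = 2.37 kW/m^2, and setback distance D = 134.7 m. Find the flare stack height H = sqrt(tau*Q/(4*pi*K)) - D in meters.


tau*Q/(4*pi*K) = 0.22 * 5323942 / (4 * pi * 2.37) = 39327.6
sqrt(39327.6) = 198.312
H = 198.312 - 134.7 = 63.61

63.61 m


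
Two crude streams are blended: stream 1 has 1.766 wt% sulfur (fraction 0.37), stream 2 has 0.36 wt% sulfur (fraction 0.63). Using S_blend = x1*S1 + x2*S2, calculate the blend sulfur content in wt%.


Linear sulfur blending: S_blend = x1*S1 + x2*S2
Contribution 1: 0.37 * 1.766 = 0.65342 wt%
Contribution 2: 0.63 * 0.36 = 0.2268 wt%
S_blend = 0.65342 + 0.2268 = 0.88022

0.88022 wt%


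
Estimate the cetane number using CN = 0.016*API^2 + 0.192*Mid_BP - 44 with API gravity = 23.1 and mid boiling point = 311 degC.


CN = 0.016 * 23.1^2 + 0.192 * 311 - 44
CN = 8.53776 + 59.712 - 44 = 24.24976

24.24976


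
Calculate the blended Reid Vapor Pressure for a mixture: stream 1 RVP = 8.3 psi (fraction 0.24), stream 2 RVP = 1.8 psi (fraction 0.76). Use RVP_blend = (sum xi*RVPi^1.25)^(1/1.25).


Chevron index: RVP_blend = (sum xi*RVPi^1.25)^(1/1.25)
RVP^1.25 terms: 0.24 * 8.3^1.25 + 0.76 * 1.8^1.25 = 4.96565
RVP_blend = 4.96565^(1/1.25) = 3.604

3.604 psi


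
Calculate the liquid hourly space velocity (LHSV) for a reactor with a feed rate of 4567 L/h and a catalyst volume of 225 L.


LHSV = volumetric feed rate / catalyst volume
= 4567 L/h / 225 L
= 20.30 h^-1

20.30 h^-1


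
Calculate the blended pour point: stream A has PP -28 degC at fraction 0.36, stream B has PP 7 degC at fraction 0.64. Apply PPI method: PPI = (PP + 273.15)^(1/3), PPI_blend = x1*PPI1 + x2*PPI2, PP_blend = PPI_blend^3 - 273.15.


PPI_1 = (-28 + 273.15)^(1/3) = 6.258601
PPI_2 = (7 + 273.15)^(1/3) = 6.543301
PPI_blend = 0.36 * 6.258601 + 0.64 * 6.543301 = 6.440809
PP_blend = 6.440809^3 - 273.15 = 267.1907 - 273.15 = -5.96

-5.96 degC


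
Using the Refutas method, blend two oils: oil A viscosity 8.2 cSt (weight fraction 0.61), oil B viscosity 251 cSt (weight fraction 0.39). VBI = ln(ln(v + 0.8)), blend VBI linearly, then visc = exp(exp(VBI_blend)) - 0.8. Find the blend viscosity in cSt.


Refutas method: VBN_i = 14.534*ln(ln(visc_i + 0.8)) + 10.975, blended linearly by mass fraction; since VBN is linear in VBI_i = ln(ln(visc_i + 0.8)) and the fractions sum to 1, blend VBI directly: visc = exp(exp(VBI_blend)) - 0.8
VBI_1 = ln(ln(8.2 + 0.8)) = 0.787195
VBI_2 = ln(ln(251 + 0.8)) = 1.70994
VBI_blend = 0.61 * 0.787195 + 0.39 * 1.70994 = 1.14707
visc_blend = exp(exp(1.14707)) - 0.8 = 22.51

22.51 cSt


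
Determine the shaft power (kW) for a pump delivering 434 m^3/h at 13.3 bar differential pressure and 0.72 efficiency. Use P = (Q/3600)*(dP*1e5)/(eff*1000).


Q = 434 / 3600 = 0.120556 m^3/s
P = 0.120556 * (13.3 * 1e5) / 0.72 / 1000 = 222.7

222.7 kW


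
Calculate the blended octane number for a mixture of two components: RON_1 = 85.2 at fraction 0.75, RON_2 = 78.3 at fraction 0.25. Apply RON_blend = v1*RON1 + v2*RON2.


Linear blending: RON_blend = sum(vi * RONi)
Contribution 1: 0.75 * 85.2 = 63.9
Contribution 2: 0.25 * 78.3 = 19.575
RON_blend = 63.9 + 19.575 = 83.475

83.475


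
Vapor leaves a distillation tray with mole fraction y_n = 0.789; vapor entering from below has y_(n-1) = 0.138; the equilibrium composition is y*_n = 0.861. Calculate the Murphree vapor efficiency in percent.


Murphree vapor efficiency: EMV = (y_n - y_(n-1)) / (y*_n - y_(n-1)) * 100
EMV = (0.789 - 0.138) / (0.861 - 0.138) * 100 = 0.651 / 0.723 * 100 = 90.04

90.04 %


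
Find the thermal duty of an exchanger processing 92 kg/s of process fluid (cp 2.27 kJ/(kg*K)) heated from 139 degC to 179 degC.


Q = m_dot * cp * delta_T
delta_T = 179 - 139 = 40 K
Q = 92 * 2.27 * 40
= 208.84 * 40
= 8353.6 kW

8353.6 kW


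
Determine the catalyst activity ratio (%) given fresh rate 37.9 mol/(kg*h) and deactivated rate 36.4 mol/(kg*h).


Activity (%) = (rate_used / rate_fresh) * 100
rate_used = 36.4, rate_fresh = 37.9
= (36.4 / 37.9) * 100
= 0.9604 * 100 = 96.04

96.04 %


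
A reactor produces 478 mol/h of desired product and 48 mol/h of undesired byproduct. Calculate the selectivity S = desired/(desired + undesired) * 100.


Selectivity = desired / (desired + undesired) * 100
Total products = 478 + 48 = 526 mol/h
S = 478 / 526 * 100
= 0.9087 * 100
= 90.87 %

90.87 %


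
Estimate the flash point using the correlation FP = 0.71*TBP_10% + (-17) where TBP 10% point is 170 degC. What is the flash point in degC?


FP = 0.71 * 170 + (-17) = 103.7

103.7 degC


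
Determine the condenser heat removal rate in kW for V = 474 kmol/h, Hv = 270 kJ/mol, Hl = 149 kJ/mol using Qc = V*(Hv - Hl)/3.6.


Qc = 474 * (270 - 149) / 3.6 = 474 * 121 / 3.6 = 15930

15930 kW


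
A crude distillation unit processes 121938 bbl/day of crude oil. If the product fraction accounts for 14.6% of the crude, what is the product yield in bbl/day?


Crude throughput = 121938 bbl/day
Fraction yield = 14.6%
yield = throughput * fraction / 100
yield = 121938 * 14.6 / 100 = 17802.948

17802.948 bbl/day


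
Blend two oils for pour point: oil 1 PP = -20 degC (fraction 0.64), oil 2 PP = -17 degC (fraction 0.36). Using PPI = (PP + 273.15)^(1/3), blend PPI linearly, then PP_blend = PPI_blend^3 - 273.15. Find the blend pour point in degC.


PPI_1 = (-20 + 273.15)^(1/3) = 6.325953
PPI_2 = (-17 + 273.15)^(1/3) = 6.350844
PPI_blend = 0.64 * 6.325953 + 0.36 * 6.350844 = 6.334914
PP_blend = 6.334914^3 - 273.15 = 254.2273 - 273.15 = -18.92

-18.92 degC


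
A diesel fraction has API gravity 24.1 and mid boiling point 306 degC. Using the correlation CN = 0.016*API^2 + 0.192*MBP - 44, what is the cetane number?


CN = 0.016 * 24.1^2 + 0.192 * 306 - 44
CN = 9.29296 + 58.752 - 44 = 24.04496

24.04496


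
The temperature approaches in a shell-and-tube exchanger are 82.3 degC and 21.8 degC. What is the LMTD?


LMTD = (dT1 - dT2) / ln(dT1/dT2)
= (82.3 - 21.8) / ln(82.3 / 21.8) = 60.5 / 1.32846 = 45.54

45.54 degC


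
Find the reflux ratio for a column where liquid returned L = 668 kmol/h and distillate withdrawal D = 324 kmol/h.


Reflux ratio definition: R = L / D (liquid returned / distillate withdrawn)
L = 668 kmol/h, D = 324 kmol/h
R = 668 / 324 = 2.062

2.062


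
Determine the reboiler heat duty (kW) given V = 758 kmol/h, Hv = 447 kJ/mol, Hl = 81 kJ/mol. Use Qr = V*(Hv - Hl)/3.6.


Qr = 758 * (447 - 81) / 3.6 = 758 * 366 / 3.6 = 77060

77060 kW


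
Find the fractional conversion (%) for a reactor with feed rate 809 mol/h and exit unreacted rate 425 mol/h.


X = (F_in - F_out) / F_in * 100
Moles reacted = 809 - 425 = 384
X = 384 / 809 * 100
= 0.4747 * 100
= 47.47 %

47.47 %


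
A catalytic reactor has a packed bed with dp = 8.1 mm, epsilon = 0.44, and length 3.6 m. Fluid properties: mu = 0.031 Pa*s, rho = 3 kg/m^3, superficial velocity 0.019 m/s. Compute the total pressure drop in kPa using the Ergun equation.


dp = 8.1 mm = 0.0081 m
Viscous term = 150*0.031*0.019*(1-0.44)^2 / (0.0081^2*0.44^3) = 4957.41
Inertial term = 1.75*3*0.019^2*(1-0.44) / (0.0081*0.44^3) = 1.5382
dP/L = 4957.41 + 1.5382 = 4958.95 Pa/m
dP = 4958.95 * 3.6 / 1000 = 17.85 kPa

17.85 kPa


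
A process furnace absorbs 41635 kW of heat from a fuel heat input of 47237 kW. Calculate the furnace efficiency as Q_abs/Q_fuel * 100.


Furnace efficiency = Q_absorbed / Q_fuel * 100
= 41635 / 47237 * 100 = 88.14

88.14 %


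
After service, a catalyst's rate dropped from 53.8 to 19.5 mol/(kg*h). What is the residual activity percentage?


Activity (%) = (rate_used / rate_fresh) * 100
rate_used = 19.5, rate_fresh = 53.8
= (19.5 / 53.8) * 100
= 0.3625 * 100 = 36.25

36.25 %


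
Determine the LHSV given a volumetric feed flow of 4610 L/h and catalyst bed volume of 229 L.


LHSV = volumetric feed rate / catalyst volume
= 4610 L/h / 229 L
= 20.13 h^-1

20.13 h^-1
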